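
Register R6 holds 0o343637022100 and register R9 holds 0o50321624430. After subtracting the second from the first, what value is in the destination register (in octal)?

0o273315175450

Subtract column by column in base 8:
  0-0 → 0
  0-3 → 5 (borrow)
  1-4-1 → 4 (borrow)
  2-4-1 → 5 (borrow)
  2-2-1 → 7 (borrow)
  0-6-1 → 1 (borrow)
  7-1-1 → 5
  3-2 → 1
  6-3 → 3
  3-0 → 3
  4-5 → 7 (borrow)
  3-0-1 → 2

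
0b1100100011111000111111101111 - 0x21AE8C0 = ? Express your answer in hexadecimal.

0xA74A72F

0b1100100011111000111111101111 = 0xC8F8FEF in hexadecimal.
Subtract column by column in base 16:
  F-0 → F
  E-C → 2
  F-8 → 7
  8-E → A (borrow)
  F-A-1 → 4
  8-1 → 7
  C-2 → A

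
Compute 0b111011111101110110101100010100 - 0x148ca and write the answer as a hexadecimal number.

0b111011111101110110101100010100 = 0x3bf76b14 in hexadecimal.
Subtract column by column in base 16:
  4-a → a (borrow)
  1-c-1 → 4 (borrow)
  b-8-1 → 2
  6-4 → 2
  7-1 → 6
  f-0 → f
  b-0 → b
  3-0 → 3

0x3bf6224a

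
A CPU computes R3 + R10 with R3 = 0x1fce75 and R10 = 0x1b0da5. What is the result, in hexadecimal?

0x3adc1a

Add column by column in base 16, right to left:
  5+5 = a
  7+a = 1 carry 1
  e+d+1 = c carry 1
  c+0+1 = d
  f+b = a carry 1
  1+1+1 = 3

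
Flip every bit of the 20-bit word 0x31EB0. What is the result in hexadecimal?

0xCE14F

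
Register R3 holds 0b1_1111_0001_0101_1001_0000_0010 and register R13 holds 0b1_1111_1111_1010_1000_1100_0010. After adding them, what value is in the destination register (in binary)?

0b11111100010000000111000100

Add column by column in base 2, right to left:
  0+0 = 0
  1+1 = 0 carry 1
  0+0+1 = 1
  0+0 = 0
  0+0 = 0
  0+0 = 0
  0+1 = 1
  0+1 = 1
  1+0 = 1
  0+0 = 0
  0+0 = 0
  1+1 = 0 carry 1
  1+0+1 = 0 carry 1
  0+1+1 = 0 carry 1
  1+0+1 = 0 carry 1
  0+1+1 = 0 carry 1
  1+1+1 = 1 carry 1
  0+1+1 = 0 carry 1
  0+1+1 = 0 carry 1
  0+1+1 = 0 carry 1
  1+1+1 = 1 carry 1
  1+1+1 = 1 carry 1
  1+1+1 = 1 carry 1
  1+1+1 = 1 carry 1
  1+1+1 = 1 carry 1
  final carry 1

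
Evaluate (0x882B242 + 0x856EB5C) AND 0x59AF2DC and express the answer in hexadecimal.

0x98909C

Add column by column in base 16, right to left:
  2+C = E
  4+5 = 9
  2+B = D
  B+E = 9 carry 1
  2+6+1 = 9
  8+5 = D
  8+8 = 0 carry 1
  final carry 1
Sum = 0x10D99D9E; now AND with 0x59AF2DC:
  1&0=0, 0&5=0, D&9=9, 9&A=8, 9&F=9, D&2=0, 9&D=9, E&C=C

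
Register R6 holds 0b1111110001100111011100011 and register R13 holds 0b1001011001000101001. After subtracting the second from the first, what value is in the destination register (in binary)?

0b1111101000001110010111010

Subtract column by column in base 2:
  1-1 → 0
  1-0 → 1
  0-0 → 0
  0-1 → 1 (borrow)
  0-0-1 → 1 (borrow)
  1-1-1 → 1 (borrow)
  1-0-1 → 0
  1-0 → 1
  0-0 → 0
  1-1 → 0
  1-0 → 1
  1-0 → 1
  0-1 → 1 (borrow)
  0-1-1 → 0 (borrow)
  1-0-1 → 0
  1-1 → 0
  0-0 → 0
  0-0 → 0
  0-1 → 1 (borrow)
  1-0-1 → 0
  1-0 → 1
  1-0 → 1
  1-0 → 1
  1-0 → 1
  1-0 → 1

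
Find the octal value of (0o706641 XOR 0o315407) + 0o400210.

0o1013456

First 0o706641 XOR 0o315407 = 0o413246.
Add column by column in base 8, right to left:
  6+0 = 6
  4+1 = 5
  2+2 = 4
  3+0 = 3
  1+0 = 1
  4+4 = 0 carry 1
  final carry 1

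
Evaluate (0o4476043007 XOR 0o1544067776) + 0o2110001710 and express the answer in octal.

First 0o4476043007 XOR 0o1544067776 = 0o5132024771.
Add column by column in base 8, right to left:
  1+0 = 1
  7+1 = 0 carry 1
  7+7+1 = 7 carry 1
  4+1+1 = 6
  2+0 = 2
  0+0 = 0
  2+0 = 2
  3+1 = 4
  1+1 = 2
  5+2 = 7

0o7242026701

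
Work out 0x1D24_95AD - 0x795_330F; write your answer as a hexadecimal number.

0x158F629E

Subtract column by column in base 16:
  D-F → E (borrow)
  A-0-1 → 9
  5-3 → 2
  9-3 → 6
  4-5 → F (borrow)
  2-9-1 → 8 (borrow)
  D-7-1 → 5
  1-0 → 1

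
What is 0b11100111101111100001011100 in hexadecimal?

Group the bits into nibbles: 0011 1001 1110 1111 1000 0101 1100 → 39ef85c.

0x39ef85c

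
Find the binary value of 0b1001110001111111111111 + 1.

0b1001110010000000000000

The trailing 13 digits are 1 (max in base 2), so adding 1 cascades: they roll to 0 and the next digit up increments.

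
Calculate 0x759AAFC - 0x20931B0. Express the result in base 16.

Subtract column by column in base 16:
  C-0 → C
  F-B → 4
  A-1 → 9
  A-3 → 7
  9-9 → 0
  5-0 → 5
  7-2 → 5

0x550794C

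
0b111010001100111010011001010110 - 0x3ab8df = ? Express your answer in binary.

0x3ab8df = 0b1110101011100011011111 in binary.
Subtract column by column in base 2:
  0-1 → 1 (borrow)
  1-1-1 → 1 (borrow)
  1-1-1 → 1 (borrow)
  0-1-1 → 0 (borrow)
  1-1-1 → 1 (borrow)
  0-0-1 → 1 (borrow)
  1-1-1 → 1 (borrow)
  0-1-1 → 0 (borrow)
  0-0-1 → 1 (borrow)
  1-0-1 → 0
  1-0 → 1
  0-1 → 1 (borrow)
  0-1-1 → 0 (borrow)
  1-1-1 → 1 (borrow)
  0-0-1 → 1 (borrow)
  1-1-1 → 1 (borrow)
  1-0-1 → 0
  1-1 → 0
  0-0 → 0
  0-1 → 1 (borrow)
  1-1-1 → 1 (borrow)
  1-1-1 → 1 (borrow)
  0-0-1 → 1 (borrow)
  0-0-1 → 1 (borrow)
  0-0-1 → 1 (borrow)
  1-0-1 → 0
  0-0 → 0
  1-0 → 1
  1-0 → 1
  1-0 → 1

0b111001111110001110110101110111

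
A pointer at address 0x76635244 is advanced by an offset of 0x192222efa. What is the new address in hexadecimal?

0x20885813e

Add column by column in base 16, right to left:
  4+a = e
  4+f = 3 carry 1
  2+e+1 = 1 carry 1
  5+2+1 = 8
  3+2 = 5
  6+2 = 8
  6+2 = 8
  7+9 = 0 carry 1
  0+1+1 = 2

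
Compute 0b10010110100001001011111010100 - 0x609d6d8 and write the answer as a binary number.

0x609d6d8 = 0b110000010011101011011011000 in binary.
Subtract column by column in base 2:
  0-0 → 0
  0-0 → 0
  1-0 → 1
  0-1 → 1 (borrow)
  1-1-1 → 1 (borrow)
  0-0-1 → 1 (borrow)
  1-1-1 → 1 (borrow)
  1-1-1 → 1 (borrow)
  1-0-1 → 0
  1-1 → 0
  1-1 → 0
  0-0 → 0
  1-1 → 0
  0-0 → 0
  0-1 → 1 (borrow)
  1-1-1 → 1 (borrow)
  0-1-1 → 0 (borrow)
  0-0-1 → 1 (borrow)
  0-0-1 → 1 (borrow)
  0-1-1 → 0 (borrow)
  1-0-1 → 0
  0-0 → 0
  1-0 → 1
  1-0 → 1
  0-0 → 0
  1-1 → 0
  0-1 → 1 (borrow)
  0-0-1 → 1 (borrow)
  1-0-1 → 0

0b1100110001101100000011111100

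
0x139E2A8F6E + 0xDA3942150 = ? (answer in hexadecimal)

0x2141BEB0BE

Add column by column in base 16, right to left:
  E+0 = E
  6+5 = B
  F+1 = 0 carry 1
  8+2+1 = B
  A+4 = E
  2+9 = B
  E+3 = 1 carry 1
  9+A+1 = 4 carry 1
  3+D+1 = 1 carry 1
  1+0+1 = 2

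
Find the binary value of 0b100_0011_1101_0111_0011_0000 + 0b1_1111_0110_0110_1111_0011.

0b11000110011111000100011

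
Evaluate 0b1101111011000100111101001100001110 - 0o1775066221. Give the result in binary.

0o1775066221 = 0b1111111101000110110010010001 in binary.
Subtract column by column in base 2:
  0-1 → 1 (borrow)
  1-0-1 → 0
  1-0 → 1
  1-0 → 1
  0-1 → 1 (borrow)
  0-0-1 → 1 (borrow)
  0-0-1 → 1 (borrow)
  0-1-1 → 0 (borrow)
  1-0-1 → 0
  1-0 → 1
  0-1 → 1 (borrow)
  0-1-1 → 0 (borrow)
  1-0-1 → 0
  0-1 → 1 (borrow)
  1-1-1 → 1 (borrow)
  1-0-1 → 0
  1-0 → 1
  1-0 → 1
  0-1 → 1 (borrow)
  0-0-1 → 1 (borrow)
  1-1-1 → 1 (borrow)
  0-1-1 → 0 (borrow)
  0-1-1 → 0 (borrow)
  0-1-1 → 0 (borrow)
  1-1-1 → 1 (borrow)
  1-1-1 → 1 (borrow)
  0-1-1 → 0 (borrow)
  1-1-1 → 1 (borrow)
  1-0-1 → 0
  1-0 → 1
  1-0 → 1
  0-0 → 0
  1-0 → 1
  1-0 → 1

0b1101101011000111110110011001111101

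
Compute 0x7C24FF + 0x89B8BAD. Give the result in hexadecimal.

0x917B0AC

Add column by column in base 16, right to left:
  F+D = C carry 1
  F+A+1 = A carry 1
  4+B+1 = 0 carry 1
  2+8+1 = B
  C+B = 7 carry 1
  7+9+1 = 1 carry 1
  0+8+1 = 9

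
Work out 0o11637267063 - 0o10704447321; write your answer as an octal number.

0o732617542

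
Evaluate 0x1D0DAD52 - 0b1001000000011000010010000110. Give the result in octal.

0x1D0DAD52 = 0o3503326522 in octal.
0b1001000000011000010010000110 = 0o1100302206 in octal.
Subtract column by column in base 8:
  2-6 → 4 (borrow)
  2-0-1 → 1
  5-2 → 3
  6-2 → 4
  2-0 → 2
  3-3 → 0
  3-0 → 3
  0-0 → 0
  5-1 → 4
  3-1 → 2

0o2403024314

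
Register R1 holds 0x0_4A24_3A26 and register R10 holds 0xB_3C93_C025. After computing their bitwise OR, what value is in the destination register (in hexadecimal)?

0xB7EB7FA27

OR each hex digit independently (no carries):
  0|B=B, 4|3=7, A|C=E, 2|9=B, 4|3=7, 3|C=F, A|0=A, 2|2=2, 6|5=7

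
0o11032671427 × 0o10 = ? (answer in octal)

Multiply each base-8 digit by 8, carrying:
  7×8 = 56 → write 0 carry 7
  2×8+7 = 23 → write 7 carry 2
  4×8+2 = 34 → write 2 carry 4
  1×8+4 = 12 → write 4 carry 1
  7×8+1 = 57 → write 1 carry 7
  6×8+7 = 55 → write 7 carry 6
  2×8+6 = 22 → write 6 carry 2
  3×8+2 = 26 → write 2 carry 3
  0×8+3 = 3 → write 3
  1×8 = 8 → write 0 carry 1
  1×8+1 = 9 → write 1 carry 1
  remaining carry: 1

0o110326714270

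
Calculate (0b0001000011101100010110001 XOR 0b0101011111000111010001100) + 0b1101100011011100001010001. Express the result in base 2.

First 0b0001000011101100010110001 XOR 0b0101011111000111010001100 = 0b0100011100101011000111101.
Add column by column in base 2, right to left:
  1+1 = 0 carry 1
  0+0+1 = 1
  1+0 = 1
  1+0 = 1
  1+1 = 0 carry 1
  1+0+1 = 0 carry 1
  0+1+1 = 0 carry 1
  0+0+1 = 1
  0+0 = 0
  1+0 = 1
  1+0 = 1
  0+1 = 1
  1+1 = 0 carry 1
  0+1+1 = 0 carry 1
  1+0+1 = 0 carry 1
  0+1+1 = 0 carry 1
  0+1+1 = 0 carry 1
  1+0+1 = 0 carry 1
  1+0+1 = 0 carry 1
  1+0+1 = 0 carry 1
  0+1+1 = 0 carry 1
  0+1+1 = 0 carry 1
  0+0+1 = 1
  1+1 = 0 carry 1
  0+1+1 = 0 carry 1
  final carry 1

0b10010000000000111010001110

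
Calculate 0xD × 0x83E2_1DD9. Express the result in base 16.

0x6B27B8405

Multiply each base-16 digit by 13, carrying:
  9×13 = 117 → write 5 carry 7
  D×13+7 = 176 → write 0 carry 11
  D×13+11 = 180 → write 4 carry 11
  1×13+11 = 24 → write 8 carry 1
  2×13+1 = 27 → write B carry 1
  E×13+1 = 183 → write 7 carry 11
  3×13+11 = 50 → write 2 carry 3
  8×13+3 = 107 → write B carry 6
  remaining carry: 6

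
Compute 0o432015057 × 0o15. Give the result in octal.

Multiply each base-8 digit by 13, carrying:
  7×13 = 91 → write 3 carry 11
  5×13+11 = 76 → write 4 carry 9
  0×13+9 = 9 → write 1 carry 1
  5×13+1 = 66 → write 2 carry 8
  1×13+8 = 21 → write 5 carry 2
  0×13+2 = 2 → write 2
  2×13 = 26 → write 2 carry 3
  3×13+3 = 42 → write 2 carry 5
  4×13+5 = 57 → write 1 carry 7
  remaining carry: 7

0o7122252143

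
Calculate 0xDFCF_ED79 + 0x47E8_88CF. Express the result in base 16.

Add column by column in base 16, right to left:
  9+F = 8 carry 1
  7+C+1 = 4 carry 1
  D+8+1 = 6 carry 1
  E+8+1 = 7 carry 1
  F+8+1 = 8 carry 1
  C+E+1 = B carry 1
  F+7+1 = 7 carry 1
  D+4+1 = 2 carry 1
  final carry 1

0x127B87648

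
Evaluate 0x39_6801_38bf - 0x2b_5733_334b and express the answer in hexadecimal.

0xe10ce0574

Subtract column by column in base 16:
  f-b → 4
  b-4 → 7
  8-3 → 5
  3-3 → 0
  1-3 → e (borrow)
  0-3-1 → c (borrow)
  8-7-1 → 0
  6-5 → 1
  9-b → e (borrow)
  3-2-1 → 0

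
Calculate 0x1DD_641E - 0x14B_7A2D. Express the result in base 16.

Subtract column by column in base 16:
  E-D → 1
  1-2 → F (borrow)
  4-A-1 → 9 (borrow)
  6-7-1 → E (borrow)
  D-B-1 → 1
  D-4 → 9
  1-1 → 0

0x91E9F1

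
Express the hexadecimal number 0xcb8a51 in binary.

Expand each hex digit to 4 bits: c=1100 b=1011 8=1000 a=1010 5=0101 1=0001.

0b110010111000101001010001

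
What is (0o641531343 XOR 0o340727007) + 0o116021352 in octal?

First 0o641531343 XOR 0o340727007 = 0o501216344.
Add column by column in base 8, right to left:
  4+2 = 6
  4+5 = 1 carry 1
  3+3+1 = 7
  6+1 = 7
  1+2 = 3
  2+0 = 2
  1+6 = 7
  0+1 = 1
  5+1 = 6

0o617237716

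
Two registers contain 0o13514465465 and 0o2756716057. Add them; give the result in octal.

0o16473403544

Add column by column in base 8, right to left:
  5+7 = 4 carry 1
  6+5+1 = 4 carry 1
  4+0+1 = 5
  5+6 = 3 carry 1
  6+1+1 = 0 carry 1
  4+7+1 = 4 carry 1
  4+6+1 = 3 carry 1
  1+5+1 = 7
  5+7 = 4 carry 1
  3+2+1 = 6
  1+0 = 1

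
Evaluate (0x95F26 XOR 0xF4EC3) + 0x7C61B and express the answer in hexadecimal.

0xDD800

First 0x95F26 XOR 0xF4EC3 = 0x611E5.
Add column by column in base 16, right to left:
  5+B = 0 carry 1
  E+1+1 = 0 carry 1
  1+6+1 = 8
  1+C = D
  6+7 = D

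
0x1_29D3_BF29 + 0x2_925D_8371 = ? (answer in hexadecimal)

0x3BC31429A

Add column by column in base 16, right to left:
  9+1 = A
  2+7 = 9
  F+3 = 2 carry 1
  B+8+1 = 4 carry 1
  3+D+1 = 1 carry 1
  D+5+1 = 3 carry 1
  9+2+1 = C
  2+9 = B
  1+2 = 3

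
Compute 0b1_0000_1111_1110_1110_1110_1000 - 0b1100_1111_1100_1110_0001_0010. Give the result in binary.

0b10000000010000011010110

Subtract column by column in base 2:
  0-0 → 0
  0-1 → 1 (borrow)
  0-0-1 → 1 (borrow)
  1-0-1 → 0
  0-1 → 1 (borrow)
  1-0-1 → 0
  1-0 → 1
  1-0 → 1
  0-0 → 0
  1-1 → 0
  1-1 → 0
  1-1 → 0
  0-0 → 0
  1-0 → 1
  1-1 → 0
  1-1 → 0
  1-1 → 0
  1-1 → 0
  1-1 → 0
  1-1 → 0
  0-0 → 0
  0-0 → 0
  0-1 → 1 (borrow)
  0-1-1 → 0 (borrow)
  1-0-1 → 0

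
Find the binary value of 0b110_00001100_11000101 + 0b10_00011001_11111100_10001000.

0b10001000000000100101001101

Add column by column in base 2, right to left:
  1+0 = 1
  0+0 = 0
  1+0 = 1
  0+1 = 1
  0+0 = 0
  0+0 = 0
  1+0 = 1
  1+1 = 0 carry 1
  0+0+1 = 1
  0+0 = 0
  1+1 = 0 carry 1
  1+1+1 = 1 carry 1
  0+1+1 = 0 carry 1
  0+1+1 = 0 carry 1
  0+1+1 = 0 carry 1
  0+1+1 = 0 carry 1
  0+1+1 = 0 carry 1
  1+0+1 = 0 carry 1
  1+0+1 = 0 carry 1
  0+1+1 = 0 carry 1
  0+1+1 = 0 carry 1
  0+0+1 = 1
  0+0 = 0
  0+0 = 0
  0+0 = 0
  0+1 = 1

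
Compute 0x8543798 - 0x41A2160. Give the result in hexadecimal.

Subtract column by column in base 16:
  8-0 → 8
  9-6 → 3
  7-1 → 6
  3-2 → 1
  4-A → A (borrow)
  5-1-1 → 3
  8-4 → 4

0x43A1638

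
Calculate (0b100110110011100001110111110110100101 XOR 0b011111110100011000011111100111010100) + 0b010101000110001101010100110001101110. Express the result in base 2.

0b1001110001110000110111101000011011111

First 0b100110110011100001110111110110100101 XOR 0b011111110100011000011111100111010100 = 0b111001000111111001101000010001110001.
Add column by column in base 2, right to left:
  1+0 = 1
  0+1 = 1
  0+1 = 1
  0+1 = 1
  1+0 = 1
  1+1 = 0 carry 1
  1+1+1 = 1 carry 1
  0+0+1 = 1
  0+0 = 0
  0+0 = 0
  1+1 = 0 carry 1
  0+1+1 = 0 carry 1
  0+0+1 = 1
  0+0 = 0
  0+1 = 1
  1+0 = 1
  0+1 = 1
  1+0 = 1
  1+1 = 0 carry 1
  0+0+1 = 1
  0+1 = 1
  1+1 = 0 carry 1
  1+0+1 = 0 carry 1
  1+0+1 = 0 carry 1
  1+0+1 = 0 carry 1
  1+1+1 = 1 carry 1
  1+1+1 = 1 carry 1
  0+0+1 = 1
  0+0 = 0
  0+0 = 0
  1+1 = 0 carry 1
  0+0+1 = 1
  0+1 = 1
  1+0 = 1
  1+1 = 0 carry 1
  1+0+1 = 0 carry 1
  final carry 1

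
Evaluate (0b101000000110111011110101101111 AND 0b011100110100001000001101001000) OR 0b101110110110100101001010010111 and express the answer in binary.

0b101110110110101101001111011111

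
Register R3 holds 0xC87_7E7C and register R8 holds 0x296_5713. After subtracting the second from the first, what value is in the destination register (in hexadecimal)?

0x9F12769

Subtract column by column in base 16:
  C-3 → 9
  7-1 → 6
  E-7 → 7
  7-5 → 2
  7-6 → 1
  8-9 → F (borrow)
  C-2-1 → 9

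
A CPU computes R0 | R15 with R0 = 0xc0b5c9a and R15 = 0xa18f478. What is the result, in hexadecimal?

0xe1bfcfa

OR each hex digit independently (no carries):
  c|a=e, 0|1=1, b|8=b, 5|f=f, c|4=c, 9|7=f, a|8=a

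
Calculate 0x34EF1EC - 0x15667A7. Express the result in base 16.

Subtract column by column in base 16:
  C-7 → 5
  E-A → 4
  1-7 → A (borrow)
  F-6-1 → 8
  E-6 → 8
  4-5 → F (borrow)
  3-1-1 → 1

0x1F88A45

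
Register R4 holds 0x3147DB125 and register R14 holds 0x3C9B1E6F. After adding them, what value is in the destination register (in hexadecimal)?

Add column by column in base 16, right to left:
  5+F = 4 carry 1
  2+6+1 = 9
  1+E = F
  B+1 = C
  D+B = 8 carry 1
  7+9+1 = 1 carry 1
  4+C+1 = 1 carry 1
  1+3+1 = 5
  3+0 = 3

0x35118CF94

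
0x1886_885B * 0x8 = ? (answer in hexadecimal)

0xC43442D8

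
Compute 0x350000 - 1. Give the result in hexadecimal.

The trailing 4 digits are 0, so subtracting 1 borrows through: they become F and the next digit up decrements.

0x34ffff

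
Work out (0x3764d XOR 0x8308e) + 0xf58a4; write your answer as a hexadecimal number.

0x1a9f67

First 0x3764d XOR 0x8308e = 0xb46c3.
Add column by column in base 16, right to left:
  3+4 = 7
  c+a = 6 carry 1
  6+8+1 = f
  4+5 = 9
  b+f = a carry 1
  final carry 1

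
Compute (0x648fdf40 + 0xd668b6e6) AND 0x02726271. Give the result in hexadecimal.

Add column by column in base 16, right to left:
  0+6 = 6
  4+e = 2 carry 1
  f+6+1 = 6 carry 1
  d+b+1 = 9 carry 1
  f+8+1 = 8 carry 1
  8+6+1 = f
  4+6 = a
  6+d = 3 carry 1
  final carry 1
Sum = 0x13af89626; now AND with 0x02726271:
  1&0=0, 3&0=0, a&2=2, f&7=7, 8&2=0, 9&6=0, 6&2=2, 2&7=2, 6&1=0

0x2700220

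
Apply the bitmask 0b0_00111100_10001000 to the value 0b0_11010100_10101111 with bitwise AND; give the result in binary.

0b00001010010001000

AND bit by bit (1 only where both bits are 1):
  01101010010101111
& 00011110010001000
= 00001010010001000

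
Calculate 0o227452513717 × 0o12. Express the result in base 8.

Multiply each base-8 digit by 10, carrying:
  7×10 = 70 → write 6 carry 8
  1×10+8 = 18 → write 2 carry 2
  7×10+2 = 72 → write 0 carry 9
  3×10+9 = 39 → write 7 carry 4
  1×10+4 = 14 → write 6 carry 1
  5×10+1 = 51 → write 3 carry 6
  2×10+6 = 26 → write 2 carry 3
  5×10+3 = 53 → write 5 carry 6
  4×10+6 = 46 → write 6 carry 5
  7×10+5 = 75 → write 3 carry 9
  2×10+9 = 29 → write 5 carry 3
  2×10+3 = 23 → write 7 carry 2
  remaining carry: 2

0o2753652367026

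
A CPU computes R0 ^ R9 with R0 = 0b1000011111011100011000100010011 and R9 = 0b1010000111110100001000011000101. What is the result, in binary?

XOR bit by bit (1 where the bits differ):
  1000011111011100011000100010011
^ 1010000111110100001000011000101
= 0010011000101000010000111010110

0b0010011000101000010000111010110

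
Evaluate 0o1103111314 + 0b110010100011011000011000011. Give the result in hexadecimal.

0xf5e438f

0o1103111314 = 0x90c92cc in hexadecimal.
0b110010100011011000011000011 = 0x651b0c3 in hexadecimal.
Add column by column in base 16, right to left:
  c+3 = f
  c+c = 8 carry 1
  2+0+1 = 3
  9+b = 4 carry 1
  c+1+1 = e
  0+5 = 5
  9+6 = f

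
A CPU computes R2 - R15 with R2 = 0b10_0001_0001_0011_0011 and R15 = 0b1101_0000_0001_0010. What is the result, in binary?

Subtract column by column in base 2:
  1-0 → 1
  1-1 → 0
  0-0 → 0
  0-0 → 0
  1-1 → 0
  1-0 → 1
  0-0 → 0
  0-0 → 0
  1-0 → 1
  0-0 → 0
  0-0 → 0
  0-0 → 0
  1-1 → 0
  0-0 → 0
  0-1 → 1 (borrow)
  0-1-1 → 0 (borrow)
  0-0-1 → 1 (borrow)
  1-0-1 → 0

0b10100000100100001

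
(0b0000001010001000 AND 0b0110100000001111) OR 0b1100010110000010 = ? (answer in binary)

0b0000001010001000 AND 0b0110100000001111 = 0b0000000000001000.
Then OR with 0b1100010110000010.

0b1100010110001010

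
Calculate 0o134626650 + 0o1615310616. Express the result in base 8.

0o1752137466

Add column by column in base 8, right to left:
  0+6 = 6
  5+1 = 6
  6+6 = 4 carry 1
  6+0+1 = 7
  2+1 = 3
  6+3 = 1 carry 1
  4+5+1 = 2 carry 1
  3+1+1 = 5
  1+6 = 7
  0+1 = 1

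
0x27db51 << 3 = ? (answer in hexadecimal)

0x13eda88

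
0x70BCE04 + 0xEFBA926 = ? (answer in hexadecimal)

Add column by column in base 16, right to left:
  4+6 = A
  0+2 = 2
  E+9 = 7 carry 1
  C+A+1 = 7 carry 1
  B+B+1 = 7 carry 1
  0+F+1 = 0 carry 1
  7+E+1 = 6 carry 1
  final carry 1

0x1607772A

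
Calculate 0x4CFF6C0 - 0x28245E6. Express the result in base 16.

Subtract column by column in base 16:
  0-6 → A (borrow)
  C-E-1 → D (borrow)
  6-5-1 → 0
  F-4 → B
  F-2 → D
  C-8 → 4
  4-2 → 2

0x24DB0DA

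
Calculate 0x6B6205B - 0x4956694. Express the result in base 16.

Subtract column by column in base 16:
  B-4 → 7
  5-9 → C (borrow)
  0-6-1 → 9 (borrow)
  2-6-1 → B (borrow)
  6-5-1 → 0
  B-9 → 2
  6-4 → 2

0x220B9C7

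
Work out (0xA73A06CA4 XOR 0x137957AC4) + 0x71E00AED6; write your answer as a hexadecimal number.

First 0xA73A06CA4 XOR 0x137957AC4 = 0xB44351660.
Add column by column in base 16, right to left:
  0+6 = 6
  6+D = 3 carry 1
  6+E+1 = 5 carry 1
  1+A+1 = C
  5+0 = 5
  3+0 = 3
  4+E = 2 carry 1
  4+1+1 = 6
  B+7 = 2 carry 1
  final carry 1

0x126235C536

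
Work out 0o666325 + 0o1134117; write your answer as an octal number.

0o2022444

Add column by column in base 8, right to left:
  5+7 = 4 carry 1
  2+1+1 = 4
  3+1 = 4
  6+4 = 2 carry 1
  6+3+1 = 2 carry 1
  6+1+1 = 0 carry 1
  0+1+1 = 2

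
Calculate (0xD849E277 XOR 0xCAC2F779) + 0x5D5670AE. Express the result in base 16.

0x6FE185BC

First 0xD849E277 XOR 0xCAC2F779 = 0x128B150E.
Add column by column in base 16, right to left:
  E+E = C carry 1
  0+A+1 = B
  5+0 = 5
  1+7 = 8
  B+6 = 1 carry 1
  8+5+1 = E
  2+D = F
  1+5 = 6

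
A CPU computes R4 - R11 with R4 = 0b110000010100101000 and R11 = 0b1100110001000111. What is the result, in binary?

Subtract column by column in base 2:
  0-1 → 1 (borrow)
  0-1-1 → 0 (borrow)
  0-1-1 → 0 (borrow)
  1-0-1 → 0
  0-0 → 0
  1-0 → 1
  0-1 → 1 (borrow)
  0-0-1 → 1 (borrow)
  1-0-1 → 0
  0-0 → 0
  1-1 → 0
  0-1 → 1 (borrow)
  0-0-1 → 1 (borrow)
  0-0-1 → 1 (borrow)
  0-1-1 → 0 (borrow)
  0-1-1 → 0 (borrow)
  1-0-1 → 0
  1-0 → 1

0b100011100011100001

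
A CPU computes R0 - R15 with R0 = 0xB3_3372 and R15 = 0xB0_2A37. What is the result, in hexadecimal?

0x3093B

Subtract column by column in base 16:
  2-7 → B (borrow)
  7-3-1 → 3
  3-A → 9 (borrow)
  3-2-1 → 0
  3-0 → 3
  B-B → 0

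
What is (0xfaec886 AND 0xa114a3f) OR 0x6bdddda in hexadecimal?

0xebdddde

0xfaec886 AND 0xa114a3f = 0xa004806.
Then OR with 0x6bdddda.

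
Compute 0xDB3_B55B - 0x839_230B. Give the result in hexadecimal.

Subtract column by column in base 16:
  B-B → 0
  5-0 → 5
  5-3 → 2
  B-2 → 9
  3-9 → A (borrow)
  B-3-1 → 7
  D-8 → 5

0x57A9250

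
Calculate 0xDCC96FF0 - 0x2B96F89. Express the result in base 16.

Subtract column by column in base 16:
  0-9 → 7 (borrow)
  F-8-1 → 6
  F-F → 0
  6-6 → 0
  9-9 → 0
  C-B → 1
  C-2 → A
  D-0 → D

0xDA100067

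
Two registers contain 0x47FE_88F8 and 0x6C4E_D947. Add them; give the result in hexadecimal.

0xB44D623F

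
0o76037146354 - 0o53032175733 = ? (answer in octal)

Subtract column by column in base 8:
  4-3 → 1
  5-3 → 2
  3-7 → 4 (borrow)
  6-5-1 → 0
  4-7 → 5 (borrow)
  1-1-1 → 7 (borrow)
  7-2-1 → 4
  3-3 → 0
  0-0 → 0
  6-3 → 3
  7-5 → 2

0o23004750421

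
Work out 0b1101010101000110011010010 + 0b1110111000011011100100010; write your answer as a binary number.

Add column by column in base 2, right to left:
  0+0 = 0
  1+1 = 0 carry 1
  0+0+1 = 1
  0+0 = 0
  1+0 = 1
  0+1 = 1
  1+0 = 1
  1+0 = 1
  0+1 = 1
  0+1 = 1
  1+1 = 0 carry 1
  1+0+1 = 0 carry 1
  0+1+1 = 0 carry 1
  0+1+1 = 0 carry 1
  0+0+1 = 1
  1+0 = 1
  0+0 = 0
  1+0 = 1
  0+1 = 1
  1+1 = 0 carry 1
  0+1+1 = 0 carry 1
  1+0+1 = 0 carry 1
  0+1+1 = 0 carry 1
  1+1+1 = 1 carry 1
  1+1+1 = 1 carry 1
  final carry 1

0b11100001101100001111110100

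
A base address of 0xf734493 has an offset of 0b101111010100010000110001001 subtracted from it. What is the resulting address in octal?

0o1142221412

0xf734493 = 0o1734642223 in octal.
0b101111010100010000110001001 = 0o572420611 in octal.
Subtract column by column in base 8:
  3-1 → 2
  2-1 → 1
  2-6 → 4 (borrow)
  2-0-1 → 1
  4-2 → 2
  6-4 → 2
  4-2 → 2
  3-7 → 4 (borrow)
  7-5-1 → 1
  1-0 → 1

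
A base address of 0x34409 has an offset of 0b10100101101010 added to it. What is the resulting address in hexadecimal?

0b10100101101010 = 0x296A in hexadecimal.
Add column by column in base 16, right to left:
  9+A = 3 carry 1
  0+6+1 = 7
  4+9 = D
  4+2 = 6
  3+0 = 3

0x36D73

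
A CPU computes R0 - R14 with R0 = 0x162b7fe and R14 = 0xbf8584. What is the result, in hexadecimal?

0xa3327a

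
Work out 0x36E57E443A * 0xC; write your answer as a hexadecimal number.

0x292C1EB32B8

Multiply each base-16 digit by 12, carrying:
  A×12 = 120 → write 8 carry 7
  3×12+7 = 43 → write B carry 2
  4×12+2 = 50 → write 2 carry 3
  4×12+3 = 51 → write 3 carry 3
  E×12+3 = 171 → write B carry 10
  7×12+10 = 94 → write E carry 5
  5×12+5 = 65 → write 1 carry 4
  E×12+4 = 172 → write C carry 10
  6×12+10 = 82 → write 2 carry 5
  3×12+5 = 41 → write 9 carry 2
  remaining carry: 2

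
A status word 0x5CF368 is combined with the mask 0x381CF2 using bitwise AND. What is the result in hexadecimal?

0x181060

AND each hex digit independently (no carries):
  5&3=1, C&8=8, F&1=1, 3&C=0, 6&F=6, 8&2=0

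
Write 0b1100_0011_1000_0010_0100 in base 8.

Group the bits in threes: 011 000 011 100 000 100 100 → 3034044.

0o3034044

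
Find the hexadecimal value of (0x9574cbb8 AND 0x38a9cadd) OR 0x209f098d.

0x30bfcb9d

0x9574cbb8 AND 0x38a9cadd = 0x1020ca98.
Then OR with 0x209f098d.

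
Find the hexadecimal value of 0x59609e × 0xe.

Multiply each base-16 digit by 14, carrying:
  e×14 = 196 → write 4 carry 12
  9×14+12 = 138 → write a carry 8
  0×14+8 = 8 → write 8
  6×14 = 84 → write 4 carry 5
  9×14+5 = 131 → write 3 carry 8
  5×14+8 = 78 → write e carry 4
  remaining carry: 4

0x4e348a4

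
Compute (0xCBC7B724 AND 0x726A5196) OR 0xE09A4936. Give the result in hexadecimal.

0xCBC7B724 AND 0x726A5196 = 0x42421104.
Then OR with 0xE09A4936.

0xE2DA5936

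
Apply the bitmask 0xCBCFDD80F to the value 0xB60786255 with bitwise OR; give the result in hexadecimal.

OR each hex digit independently (no carries):
  B|C=F, 6|B=F, 0|C=C, 7|F=F, 8|D=D, 6|D=F, 2|8=A, 5|0=5, 5|F=F

0xFFCFDFA5F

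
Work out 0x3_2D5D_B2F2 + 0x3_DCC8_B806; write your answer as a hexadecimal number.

Add column by column in base 16, right to left:
  2+6 = 8
  F+0 = F
  2+8 = A
  B+B = 6 carry 1
  D+8+1 = 6 carry 1
  5+C+1 = 2 carry 1
  D+C+1 = A carry 1
  2+D+1 = 0 carry 1
  3+3+1 = 7

0x70A266AF8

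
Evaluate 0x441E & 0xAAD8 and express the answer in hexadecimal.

0x0018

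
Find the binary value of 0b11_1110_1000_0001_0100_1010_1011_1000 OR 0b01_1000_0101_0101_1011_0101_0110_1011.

OR bit by bit (1 where either bit is 1):
  111110100000010100101010111000
| 011000010101011011010101101011
= 111110110101011111111111111011

0b111110110101011111111111111011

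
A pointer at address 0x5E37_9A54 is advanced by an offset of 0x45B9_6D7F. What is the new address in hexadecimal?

0xA3F107D3

Add column by column in base 16, right to left:
  4+F = 3 carry 1
  5+7+1 = D
  A+D = 7 carry 1
  9+6+1 = 0 carry 1
  7+9+1 = 1 carry 1
  3+B+1 = F
  E+5 = 3 carry 1
  5+4+1 = A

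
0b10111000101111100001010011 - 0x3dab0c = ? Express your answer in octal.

0b10111000101111100001010011 = 0o270574123 in octal.
0x3dab0c = 0o17325414 in octal.
Subtract column by column in base 8:
  3-4 → 7 (borrow)
  2-1-1 → 0
  1-4 → 5 (borrow)
  4-5-1 → 6 (borrow)
  7-2-1 → 4
  5-3 → 2
  0-7 → 1 (borrow)
  7-1-1 → 5
  2-0 → 2

0o251246507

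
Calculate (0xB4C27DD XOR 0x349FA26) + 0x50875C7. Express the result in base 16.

First 0xB4C27DD XOR 0x349FA26 = 0x805DDFB.
Add column by column in base 16, right to left:
  B+7 = 2 carry 1
  F+C+1 = C carry 1
  D+5+1 = 3 carry 1
  D+7+1 = 5 carry 1
  5+8+1 = E
  0+0 = 0
  8+5 = D

0xD0E53C2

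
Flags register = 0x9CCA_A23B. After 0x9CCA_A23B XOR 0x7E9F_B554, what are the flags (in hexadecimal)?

0xE255176F

XOR each hex digit independently (no carries):
  9^7=E, C^E=2, C^9=5, A^F=5, A^B=1, 2^5=7, 3^5=6, B^4=F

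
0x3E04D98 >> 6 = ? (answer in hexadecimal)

0xF8136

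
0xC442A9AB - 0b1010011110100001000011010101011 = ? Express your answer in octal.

0xC442A9AB = 0o30420524653 in octal.
0b1010011110100001000011010101011 = 0o12364103253 in octal.
Subtract column by column in base 8:
  3-3 → 0
  5-5 → 0
  6-2 → 4
  4-3 → 1
  2-0 → 2
  5-1 → 4
  0-4 → 4 (borrow)
  2-6-1 → 3 (borrow)
  4-3-1 → 0
  0-2 → 6 (borrow)
  3-1-1 → 1

0o16034421400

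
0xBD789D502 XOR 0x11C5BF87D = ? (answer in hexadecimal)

0xACBD22D7F

XOR each hex digit independently (no carries):
  B^1=A, D^1=C, 7^C=B, 8^5=D, 9^B=2, D^F=2, 5^8=D, 0^7=7, 2^D=F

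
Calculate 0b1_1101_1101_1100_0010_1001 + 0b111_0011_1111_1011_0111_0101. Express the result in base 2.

Add column by column in base 2, right to left:
  1+1 = 0 carry 1
  0+0+1 = 1
  0+1 = 1
  1+0 = 1
  0+1 = 1
  1+1 = 0 carry 1
  0+1+1 = 0 carry 1
  0+0+1 = 1
  0+1 = 1
  0+1 = 1
  1+0 = 1
  1+1 = 0 carry 1
  1+1+1 = 1 carry 1
  0+1+1 = 0 carry 1
  1+1+1 = 1 carry 1
  1+1+1 = 1 carry 1
  1+1+1 = 1 carry 1
  0+1+1 = 0 carry 1
  1+0+1 = 0 carry 1
  1+0+1 = 0 carry 1
  1+1+1 = 1 carry 1
  0+1+1 = 0 carry 1
  0+1+1 = 0 carry 1
  final carry 1

0b100100011101011110011110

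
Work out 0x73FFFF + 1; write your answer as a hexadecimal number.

0x740000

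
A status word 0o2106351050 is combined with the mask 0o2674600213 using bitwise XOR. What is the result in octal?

0o0772551243

XOR each oct digit independently (no carries):
  2^2=0, 1^6=7, 0^7=7, 6^4=2, 3^6=5, 5^0=5, 1^0=1, 0^2=2, 5^1=4, 0^3=3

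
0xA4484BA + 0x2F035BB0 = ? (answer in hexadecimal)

0x3947E06A

Add column by column in base 16, right to left:
  A+0 = A
  B+B = 6 carry 1
  4+B+1 = 0 carry 1
  8+5+1 = E
  4+3 = 7
  4+0 = 4
  A+F = 9 carry 1
  0+2+1 = 3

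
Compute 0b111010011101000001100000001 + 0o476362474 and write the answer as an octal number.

0o1422064075

0b111010011101000001100000001 = 0o723501401 in octal.
Add column by column in base 8, right to left:
  1+4 = 5
  0+7 = 7
  4+4 = 0 carry 1
  1+2+1 = 4
  0+6 = 6
  5+3 = 0 carry 1
  3+6+1 = 2 carry 1
  2+7+1 = 2 carry 1
  7+4+1 = 4 carry 1
  final carry 1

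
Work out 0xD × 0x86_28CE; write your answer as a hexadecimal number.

0x6D01276

Multiply each base-16 digit by 13, carrying:
  E×13 = 182 → write 6 carry 11
  C×13+11 = 167 → write 7 carry 10
  8×13+10 = 114 → write 2 carry 7
  2×13+7 = 33 → write 1 carry 2
  6×13+2 = 80 → write 0 carry 5
  8×13+5 = 109 → write D carry 6
  remaining carry: 6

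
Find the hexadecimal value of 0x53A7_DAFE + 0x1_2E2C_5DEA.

Add column by column in base 16, right to left:
  E+A = 8 carry 1
  F+E+1 = E carry 1
  A+D+1 = 8 carry 1
  D+5+1 = 3 carry 1
  7+C+1 = 4 carry 1
  A+2+1 = D
  3+E = 1 carry 1
  5+2+1 = 8
  0+1 = 1

0x181D438E8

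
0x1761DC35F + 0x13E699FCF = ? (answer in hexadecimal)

Add column by column in base 16, right to left:
  F+F = E carry 1
  5+C+1 = 2 carry 1
  3+F+1 = 3 carry 1
  C+9+1 = 6 carry 1
  D+9+1 = 7 carry 1
  1+6+1 = 8
  6+E = 4 carry 1
  7+3+1 = B
  1+1 = 2

0x2B487632E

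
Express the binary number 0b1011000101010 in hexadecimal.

Group the bits into nibbles: 0001 0110 0010 1010 → 162A.

0x162A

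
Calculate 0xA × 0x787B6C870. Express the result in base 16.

Multiply each base-16 digit by 10, carrying:
  0×10 = 0 → write 0
  7×10 = 70 → write 6 carry 4
  8×10+4 = 84 → write 4 carry 5
  C×10+5 = 125 → write D carry 7
  6×10+7 = 67 → write 3 carry 4
  B×10+4 = 114 → write 2 carry 7
  7×10+7 = 77 → write D carry 4
  8×10+4 = 84 → write 4 carry 5
  7×10+5 = 75 → write B carry 4
  remaining carry: 4

0x4B4D23D460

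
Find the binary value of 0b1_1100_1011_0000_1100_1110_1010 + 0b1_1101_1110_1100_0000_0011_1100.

Add column by column in base 2, right to left:
  0+0 = 0
  1+0 = 1
  0+1 = 1
  1+1 = 0 carry 1
  0+1+1 = 0 carry 1
  1+1+1 = 1 carry 1
  1+0+1 = 0 carry 1
  1+0+1 = 0 carry 1
  0+0+1 = 1
  0+0 = 0
  1+0 = 1
  1+0 = 1
  0+0 = 0
  0+0 = 0
  0+1 = 1
  0+1 = 1
  1+0 = 1
  1+1 = 0 carry 1
  0+1+1 = 0 carry 1
  1+1+1 = 1 carry 1
  0+1+1 = 0 carry 1
  0+0+1 = 1
  1+1 = 0 carry 1
  1+1+1 = 1 carry 1
  1+1+1 = 1 carry 1
  final carry 1

0b11101010011100110100100110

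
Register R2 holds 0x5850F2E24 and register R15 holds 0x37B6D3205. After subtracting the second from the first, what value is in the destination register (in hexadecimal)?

0x209A1FC1F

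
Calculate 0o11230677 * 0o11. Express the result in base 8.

0o123537667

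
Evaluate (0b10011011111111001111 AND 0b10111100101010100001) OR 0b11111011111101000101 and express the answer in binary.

0b10011011111111001111 AND 0b10111100101010100001 = 0b10011000101010000001.
Then OR with 0b11111011111101000101.

0b11111011111111000101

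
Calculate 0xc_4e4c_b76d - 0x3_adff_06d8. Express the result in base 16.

0x8a04db095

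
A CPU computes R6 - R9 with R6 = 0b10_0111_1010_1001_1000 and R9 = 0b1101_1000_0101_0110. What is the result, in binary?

0b11010001001000010

Subtract column by column in base 2:
  0-0 → 0
  0-1 → 1 (borrow)
  0-1-1 → 0 (borrow)
  1-0-1 → 0
  1-1 → 0
  0-0 → 0
  0-1 → 1 (borrow)
  1-0-1 → 0
  0-0 → 0
  1-0 → 1
  0-0 → 0
  1-1 → 0
  1-1 → 0
  1-0 → 1
  1-1 → 0
  0-1 → 1 (borrow)
  0-0-1 → 1 (borrow)
  1-0-1 → 0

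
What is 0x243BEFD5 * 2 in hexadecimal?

Multiply each base-16 digit by 2, carrying:
  5×2 = 10 → write A
  D×2 = 26 → write A carry 1
  F×2+1 = 31 → write F carry 1
  E×2+1 = 29 → write D carry 1
  B×2+1 = 23 → write 7 carry 1
  3×2+1 = 7 → write 7
  4×2 = 8 → write 8
  2×2 = 4 → write 4

0x4877DFAA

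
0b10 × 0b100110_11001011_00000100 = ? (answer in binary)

Multiply each base-2 digit by 2, carrying:
  0×2 = 0 → write 0
  0×2 = 0 → write 0
  1×2 = 2 → write 0 carry 1
  0×2+1 = 1 → write 1
  0×2 = 0 → write 0
  0×2 = 0 → write 0
  0×2 = 0 → write 0
  0×2 = 0 → write 0
  1×2 = 2 → write 0 carry 1
  1×2+1 = 3 → write 1 carry 1
  0×2+1 = 1 → write 1
  1×2 = 2 → write 0 carry 1
  0×2+1 = 1 → write 1
  0×2 = 0 → write 0
  1×2 = 2 → write 0 carry 1
  1×2+1 = 3 → write 1 carry 1
  0×2+1 = 1 → write 1
  1×2 = 2 → write 0 carry 1
  1×2+1 = 3 → write 1 carry 1
  0×2+1 = 1 → write 1
  0×2 = 0 → write 0
  1×2 = 2 → write 0 carry 1
  remaining carry: 1

0b10011011001011000001000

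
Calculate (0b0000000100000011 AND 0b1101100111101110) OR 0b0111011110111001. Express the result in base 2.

0b111011110111011

0b0000000100000011 AND 0b1101100111101110 = 0b0000000100000010.
Then OR with 0b0111011110111001.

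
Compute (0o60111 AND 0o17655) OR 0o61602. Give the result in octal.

0o61613

0o60111 AND 0o17655 = 0o00011.
Then OR with 0o61602.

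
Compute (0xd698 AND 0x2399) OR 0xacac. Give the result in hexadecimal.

0xaebc

0xd698 AND 0x2399 = 0x0298.
Then OR with 0xacac.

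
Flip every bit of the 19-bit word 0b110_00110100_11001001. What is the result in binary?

0b0011100101100110110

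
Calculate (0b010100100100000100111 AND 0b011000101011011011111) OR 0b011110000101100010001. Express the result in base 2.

0b11110100101100010111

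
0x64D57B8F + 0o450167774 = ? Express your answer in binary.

0x64D57B8F = 0b1100100110101010111101110001111 in binary.
0o450167774 = 0b100101000001110111111111100 in binary.
Add column by column in base 2, right to left:
  1+0 = 1
  1+0 = 1
  1+1 = 0 carry 1
  1+1+1 = 1 carry 1
  0+1+1 = 0 carry 1
  0+1+1 = 0 carry 1
  0+1+1 = 0 carry 1
  1+1+1 = 1 carry 1
  1+1+1 = 1 carry 1
  1+1+1 = 1 carry 1
  0+1+1 = 0 carry 1
  1+1+1 = 1 carry 1
  1+0+1 = 0 carry 1
  1+1+1 = 1 carry 1
  1+1+1 = 1 carry 1
  0+1+1 = 0 carry 1
  1+0+1 = 0 carry 1
  0+0+1 = 1
  1+0 = 1
  0+0 = 0
  1+0 = 1
  0+1 = 1
  1+0 = 1
  1+1 = 0 carry 1
  0+0+1 = 1
  0+0 = 0
  1+1 = 0 carry 1
  0+0+1 = 1
  0+0 = 0
  1+0 = 1
  1+0 = 1

0b1101001011101100110101110001011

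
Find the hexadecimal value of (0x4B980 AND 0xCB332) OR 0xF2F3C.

0xFBF3C

0x4B980 AND 0xCB332 = 0x4B100.
Then OR with 0xF2F3C.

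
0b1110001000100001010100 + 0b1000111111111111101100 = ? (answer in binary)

Add column by column in base 2, right to left:
  0+0 = 0
  0+0 = 0
  1+1 = 0 carry 1
  0+1+1 = 0 carry 1
  1+0+1 = 0 carry 1
  0+1+1 = 0 carry 1
  1+1+1 = 1 carry 1
  0+1+1 = 0 carry 1
  0+1+1 = 0 carry 1
  0+1+1 = 0 carry 1
  0+1+1 = 0 carry 1
  1+1+1 = 1 carry 1
  0+1+1 = 0 carry 1
  0+1+1 = 0 carry 1
  0+1+1 = 0 carry 1
  1+1+1 = 1 carry 1
  0+1+1 = 0 carry 1
  0+1+1 = 0 carry 1
  0+0+1 = 1
  1+0 = 1
  1+0 = 1
  1+1 = 0 carry 1
  final carry 1

0b10111001000100001000000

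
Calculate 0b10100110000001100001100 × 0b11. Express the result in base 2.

Multiply each base-2 digit by 3, carrying:
  0×3 = 0 → write 0
  0×3 = 0 → write 0
  1×3 = 3 → write 1 carry 1
  1×3+1 = 4 → write 0 carry 2
  0×3+2 = 2 → write 0 carry 1
  0×3+1 = 1 → write 1
  0×3 = 0 → write 0
  0×3 = 0 → write 0
  1×3 = 3 → write 1 carry 1
  1×3+1 = 4 → write 0 carry 2
  0×3+2 = 2 → write 0 carry 1
  0×3+1 = 1 → write 1
  0×3 = 0 → write 0
  0×3 = 0 → write 0
  0×3 = 0 → write 0
  0×3 = 0 → write 0
  1×3 = 3 → write 1 carry 1
  1×3+1 = 4 → write 0 carry 2
  0×3+2 = 2 → write 0 carry 1
  0×3+1 = 1 → write 1
  1×3 = 3 → write 1 carry 1
  0×3+1 = 1 → write 1
  1×3 = 3 → write 1 carry 1
  remaining carry: 1

0b111110010000100100100100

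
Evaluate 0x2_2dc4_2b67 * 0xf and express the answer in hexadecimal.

0x20ae7e8b09

Multiply each base-16 digit by 15, carrying:
  7×15 = 105 → write 9 carry 6
  6×15+6 = 96 → write 0 carry 6
  b×15+6 = 171 → write b carry 10
  2×15+10 = 40 → write 8 carry 2
  4×15+2 = 62 → write e carry 3
  c×15+3 = 183 → write 7 carry 11
  d×15+11 = 206 → write e carry 12
  2×15+12 = 42 → write a carry 2
  2×15+2 = 32 → write 0 carry 2
  remaining carry: 2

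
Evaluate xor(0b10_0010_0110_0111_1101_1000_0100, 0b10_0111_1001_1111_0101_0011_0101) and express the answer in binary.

XOR bit by bit (1 where the bits differ):
  10001001100111110110000100
^ 10011110011111010100110101
= 00010111111000100010110001

0b00010111111000100010110001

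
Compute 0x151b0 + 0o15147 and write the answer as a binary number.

0b10110110000010111

0x151b0 = 0b10101000110110000 in binary.
0o15147 = 0b1101001100111 in binary.
Add column by column in base 2, right to left:
  0+1 = 1
  0+1 = 1
  0+1 = 1
  0+0 = 0
  1+0 = 1
  1+1 = 0 carry 1
  0+1+1 = 0 carry 1
  1+0+1 = 0 carry 1
  1+0+1 = 0 carry 1
  0+1+1 = 0 carry 1
  0+0+1 = 1
  0+1 = 1
  1+1 = 0 carry 1
  0+0+1 = 1
  1+0 = 1
  0+0 = 0
  1+0 = 1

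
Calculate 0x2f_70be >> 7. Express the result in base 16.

7 bits is not a whole number of base-16 digits; in binary: 1011110111000010111110 >> 7 = 101111011100001.

0x5ee1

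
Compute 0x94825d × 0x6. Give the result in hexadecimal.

0x37b0e2e

Multiply each base-16 digit by 6, carrying:
  d×6 = 78 → write e carry 4
  5×6+4 = 34 → write 2 carry 2
  2×6+2 = 14 → write e
  8×6 = 48 → write 0 carry 3
  4×6+3 = 27 → write b carry 1
  9×6+1 = 55 → write 7 carry 3
  remaining carry: 3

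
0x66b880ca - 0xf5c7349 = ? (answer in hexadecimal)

0x575c0d81

Subtract column by column in base 16:
  a-9 → 1
  c-4 → 8
  0-3 → d (borrow)
  8-7-1 → 0
  8-c → c (borrow)
  b-5-1 → 5
  6-f → 7 (borrow)
  6-0-1 → 5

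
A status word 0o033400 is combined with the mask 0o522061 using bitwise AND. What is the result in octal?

AND each oct digit independently (no carries):
  0&5=0, 3&2=2, 3&2=2, 4&0=0, 0&6=0, 0&1=0

0o022000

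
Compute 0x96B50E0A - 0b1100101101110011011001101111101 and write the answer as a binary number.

0b110000111110110101101010001101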